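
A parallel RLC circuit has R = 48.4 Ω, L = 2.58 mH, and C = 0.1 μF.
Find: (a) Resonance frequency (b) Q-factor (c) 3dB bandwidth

Step 1 — Resonance: ω₀ = 1/√(LC) = 1/√(0.00258·1e-07) = 6.226e+04 rad/s.
Step 2 — f₀ = ω₀/(2π) = 9909 Hz.
Step 3 — Parallel Q: Q = R/(ω₀L) = 48.4/(6.226e+04·0.00258) = 0.3013.
Step 4 — Bandwidth: Δω = ω₀/Q = 2.066e+05 rad/s; BW = Δω/(2π) = 3.288e+04 Hz.

(a) f₀ = 9909 Hz  (b) Q = 0.3013  (c) BW = 3.288e+04 Hz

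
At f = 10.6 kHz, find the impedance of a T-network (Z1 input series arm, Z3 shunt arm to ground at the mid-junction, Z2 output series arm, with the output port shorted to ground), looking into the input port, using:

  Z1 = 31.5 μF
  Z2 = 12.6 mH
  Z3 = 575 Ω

Step 1 — Angular frequency: ω = 2π·f = 2π·1.06e+04 = 6.66e+04 rad/s.
Step 2 — Component impedances:
  Z1: Z = 1/(jωC) = -j/(ω·C) = 0 - j0.4767 Ω
  Z2: Z = jωL = j·6.66e+04·0.0126 = 0 + j839.2 Ω
  Z3: Z = R = 575 Ω
Step 3 — With the output port shorted to ground, the output series arm Z2 runs from the junction to ground; the shunt arm Z3 also runs from the junction to ground. They appear in parallel: Z3 || Z2 = 391.3 + j268.1 Ω.
Step 4 — Series with input arm Z1: Z_in = Z1 + (Z3 || Z2) = 391.3 + j267.6 Ω = 474.1∠34.4° Ω.

Z = 391.3 + j267.6 Ω = 474.1∠34.4° Ω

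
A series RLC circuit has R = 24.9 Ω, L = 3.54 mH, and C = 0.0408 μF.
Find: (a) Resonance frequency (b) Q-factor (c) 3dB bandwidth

Step 1 — Resonance: ω₀ = 1/√(LC) = 1/√(0.00354·4.08e-08) = 8.321e+04 rad/s.
Step 2 — f₀ = ω₀/(2π) = 1.324e+04 Hz.
Step 3 — Series Q: Q = ω₀L/R = 8.321e+04·0.00354/24.9 = 11.83.
Step 4 — Bandwidth: Δω = ω₀/Q = 7034 rad/s; BW = Δω/(2π) = 1119 Hz.

(a) f₀ = 1.324e+04 Hz  (b) Q = 11.83  (c) BW = 1119 Hz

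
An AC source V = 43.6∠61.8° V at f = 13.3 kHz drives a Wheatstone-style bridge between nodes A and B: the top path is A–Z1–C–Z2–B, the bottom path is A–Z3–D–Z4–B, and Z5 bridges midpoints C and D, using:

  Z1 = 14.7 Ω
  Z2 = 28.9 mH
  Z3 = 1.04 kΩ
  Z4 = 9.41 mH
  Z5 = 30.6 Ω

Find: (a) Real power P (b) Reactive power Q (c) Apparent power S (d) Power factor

Step 1 — Angular frequency: ω = 2π·f = 2π·1.33e+04 = 8.357e+04 rad/s.
Step 2 — Component impedances:
  Z1: Z = R = 14.7 Ω
  Z2: Z = jωL = j·8.357e+04·0.0289 = 0 + j2415 Ω
  Z3: Z = R = 1040 Ω
  Z4: Z = jωL = j·8.357e+04·0.00941 = 0 + j786.4 Ω
  Z5: Z = R = 30.6 Ω
Step 3 — Bridge requires nodal analysis (the Z5 bridge couples midpoints C and D, so the two paths cannot be reduced to a simple series/parallel combination). Setting node B to ground and injecting 1 A at node A, the 3-node admittance system at A, C, D solves to V_A = Z_AB = 30.8 + j593.4 Ω = 594.2∠87.0° Ω.
Step 4 — Source phasor: V = 43.6∠61.8° V = 20.6 + j38.42 V.
Step 5 — Current: I = V / Z = 0.06638 - j0.03128 A = 0.07338∠-25.2° A.
Step 6 — Complex power: S = V·I* = 0.1658 + j3.195 VA.
Step 7 — Real power: P = Re(S) = 0.1658 W.
Step 8 — Reactive power: Q = Im(S) = 3.195 VAR.
Step 9 — Apparent power: |S| = 3.199 VA.
Step 10 — Power factor: PF = P/|S| = 0.05183 (lagging).

(a) P = 0.1658 W  (b) Q = 3.195 VAR  (c) S = 3.199 VA  (d) PF = 0.05183 (lagging)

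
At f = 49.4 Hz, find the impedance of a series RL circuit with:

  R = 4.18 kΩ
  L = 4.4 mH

Step 1 — Angular frequency: ω = 2π·f = 2π·49.4 = 310.4 rad/s.
Step 2 — Component impedances:
  R: Z = R = 4180 Ω
  L: Z = jωL = j·310.4·0.0044 = 0 + j1.366 Ω
Step 3 — Series combination: Z_total = R + L = 4180 + j1.366 Ω = 4180∠0.0° Ω.

Z = 4180 + j1.366 Ω = 4180∠0.0° Ω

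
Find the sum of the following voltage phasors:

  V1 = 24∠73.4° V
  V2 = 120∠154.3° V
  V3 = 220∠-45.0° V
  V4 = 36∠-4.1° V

Step 1 — Convert each phasor to rectangular form:
  V1 = 24·(cos(73.4°) + j·sin(73.4°)) = 6.857 + j23 V
  V2 = 120·(cos(154.3°) + j·sin(154.3°)) = -108.1 + j52.04 V
  V3 = 220·(cos(-45.0°) + j·sin(-45.0°)) = 155.6 - j155.6 V
  V4 = 36·(cos(-4.1°) + j·sin(-4.1°)) = 35.91 - j2.574 V
Step 2 — Sum components: V_total = 90.2 - j83.1 V.
Step 3 — Convert to polar: |V_total| = 122.6 V, ∠V_total = -42.7°.

V_total = 122.6∠-42.7° V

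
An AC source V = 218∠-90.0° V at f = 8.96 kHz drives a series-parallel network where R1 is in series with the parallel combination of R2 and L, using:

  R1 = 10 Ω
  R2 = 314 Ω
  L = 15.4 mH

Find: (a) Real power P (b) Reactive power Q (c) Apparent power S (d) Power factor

Step 1 — Angular frequency: ω = 2π·f = 2π·8960 = 5.63e+04 rad/s.
Step 2 — Component impedances:
  R1: Z = R = 10 Ω
  R2: Z = R = 314 Ω
  L: Z = jωL = j·5.63e+04·0.0154 = 0 + j867 Ω
Step 3 — Parallel branch: R2 || L = 1/(1/R2 + 1/L) = 277.6 + j100.5 Ω.
Step 4 — Series with R1: Z_total = R1 + (R2 || L) = 287.6 + j100.5 Ω = 304.7∠19.3° Ω.
Step 5 — Source phasor: V = 218∠-90.0° V = 0 - j218 V.
Step 6 — Current: I = V / Z = -0.2361 - j0.6755 A = 0.7156∠-109.3° A.
Step 7 — Complex power: S = V·I* = 147.3 + j51.48 VA.
Step 8 — Real power: P = Re(S) = 147.3 W.
Step 9 — Reactive power: Q = Im(S) = 51.48 VAR.
Step 10 — Apparent power: |S| = 156 VA.
Step 11 — Power factor: PF = P/|S| = 0.944 (lagging).

(a) P = 147.3 W  (b) Q = 51.48 VAR  (c) S = 156 VA  (d) PF = 0.944 (lagging)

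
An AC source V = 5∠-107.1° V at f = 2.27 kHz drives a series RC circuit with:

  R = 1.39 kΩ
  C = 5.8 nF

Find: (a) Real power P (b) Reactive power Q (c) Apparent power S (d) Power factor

Step 1 — Angular frequency: ω = 2π·f = 2π·2270 = 1.426e+04 rad/s.
Step 2 — Component impedances:
  R: Z = R = 1390 Ω
  C: Z = 1/(jωC) = -j/(ω·C) = 0 - j1.209e+04 Ω
Step 3 — Series combination: Z_total = R + C = 1390 - j1.209e+04 Ω = 1.217e+04∠-83.4° Ω.
Step 4 — Source phasor: V = 5∠-107.1° V = -1.47 - j4.779 V.
Step 5 — Current: I = V / Z = 0.0003764 - j0.0001649 A = 0.0004109∠-23.7° A.
Step 6 — Complex power: S = V·I* = 0.0002347 - j0.002041 VA.
Step 7 — Real power: P = Re(S) = 0.0002347 W.
Step 8 — Reactive power: Q = Im(S) = -0.002041 VAR.
Step 9 — Apparent power: |S| = 0.002055 VA.
Step 10 — Power factor: PF = P/|S| = 0.1142 (leading).

(a) P = 0.0002347 W  (b) Q = -0.002041 VAR  (c) S = 0.002055 VA  (d) PF = 0.1142 (leading)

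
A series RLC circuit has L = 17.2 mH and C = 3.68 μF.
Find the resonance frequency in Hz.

Step 1 — Resonance condition Im(Z)=0 gives ω₀ = 1/√(LC).
Step 2 — ω₀ = 1/√(0.0172·3.68e-06) = 3975 rad/s.
Step 3 — f₀ = ω₀/(2π) = 632.6 Hz.

f₀ = 632.6 Hz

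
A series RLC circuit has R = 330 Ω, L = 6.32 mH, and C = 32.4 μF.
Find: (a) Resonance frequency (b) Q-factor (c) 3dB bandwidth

Step 1 — Resonance: ω₀ = 1/√(LC) = 1/√(0.00632·3.24e-05) = 2210 rad/s.
Step 2 — f₀ = ω₀/(2π) = 351.7 Hz.
Step 3 — Series Q: Q = ω₀L/R = 2210·0.00632/330 = 0.04232.
Step 4 — Bandwidth: Δω = ω₀/Q = 5.222e+04 rad/s; BW = Δω/(2π) = 8310 Hz.

(a) f₀ = 351.7 Hz  (b) Q = 0.04232  (c) BW = 8310 Hz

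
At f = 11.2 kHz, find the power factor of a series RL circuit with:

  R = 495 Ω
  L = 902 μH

Step 1 — Angular frequency: ω = 2π·f = 2π·1.12e+04 = 7.037e+04 rad/s.
Step 2 — Component impedances:
  R: Z = R = 495 Ω
  L: Z = jωL = j·7.037e+04·0.000902 = 0 + j63.48 Ω
Step 3 — Series combination: Z_total = R + L = 495 + j63.48 Ω = 499.1∠7.3° Ω.
Step 4 — Power factor: PF = cos(φ) = Re(Z)/|Z| = 495/499.05 = 0.9919.
Step 5 — Type: Im(Z) = 63.48 ⇒ lagging (phase φ = 7.3°).

PF = 0.9919 (lagging, φ = 7.3°)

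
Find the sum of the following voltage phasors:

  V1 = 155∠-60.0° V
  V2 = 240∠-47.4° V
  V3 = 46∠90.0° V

Step 1 — Convert each phasor to rectangular form:
  V1 = 155·(cos(-60.0°) + j·sin(-60.0°)) = 77.5 - j134.2 V
  V2 = 240·(cos(-47.4°) + j·sin(-47.4°)) = 162.5 - j176.7 V
  V3 = 46·(cos(90.0°) + j·sin(90.0°)) = 0 + j46 V
Step 2 — Sum components: V_total = 240 - j264.9 V.
Step 3 — Convert to polar: |V_total| = 357.4 V, ∠V_total = -47.8°.

V_total = 357.4∠-47.8° V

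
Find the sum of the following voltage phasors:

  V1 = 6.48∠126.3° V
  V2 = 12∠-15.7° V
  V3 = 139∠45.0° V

Step 1 — Convert each phasor to rectangular form:
  V1 = 6.48·(cos(126.3°) + j·sin(126.3°)) = -3.836 + j5.222 V
  V2 = 12·(cos(-15.7°) + j·sin(-15.7°)) = 11.55 - j3.247 V
  V3 = 139·(cos(45.0°) + j·sin(45.0°)) = 98.29 + j98.29 V
Step 2 — Sum components: V_total = 106 + j100.3 V.
Step 3 — Convert to polar: |V_total| = 145.9 V, ∠V_total = 43.4°.

V_total = 145.9∠43.4° V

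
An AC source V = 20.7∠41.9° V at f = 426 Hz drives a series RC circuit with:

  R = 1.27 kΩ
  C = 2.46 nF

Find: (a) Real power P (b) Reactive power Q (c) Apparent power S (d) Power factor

Step 1 — Angular frequency: ω = 2π·f = 2π·426 = 2677 rad/s.
Step 2 — Component impedances:
  R: Z = R = 1270 Ω
  C: Z = 1/(jωC) = -j/(ω·C) = 0 - j1.519e+05 Ω
Step 3 — Series combination: Z_total = R + C = 1270 - j1.519e+05 Ω = 1.519e+05∠-89.5° Ω.
Step 4 — Source phasor: V = 20.7∠41.9° V = 15.41 + j13.82 V.
Step 5 — Current: I = V / Z = -9.017e-05 + j0.0001022 A = 0.0001363∠131.4° A.
Step 6 — Complex power: S = V·I* = 2.359e-05 - j0.002821 VA.
Step 7 — Real power: P = Re(S) = 2.359e-05 W.
Step 8 — Reactive power: Q = Im(S) = -0.002821 VAR.
Step 9 — Apparent power: |S| = 0.002821 VA.
Step 10 — Power factor: PF = P/|S| = 0.008362 (leading).

(a) P = 2.359e-05 W  (b) Q = -0.002821 VAR  (c) S = 0.002821 VA  (d) PF = 0.008362 (leading)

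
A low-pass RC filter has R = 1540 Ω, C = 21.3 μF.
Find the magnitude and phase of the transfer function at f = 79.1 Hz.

Step 1 — Angular frequency: ω = 2π·79.1 = 497 rad/s.
Step 2 — Transfer function: H(jω) = 1/(1 + jωRC).
Step 3 — Denominator: 1 + jωRC = 1 + j·497·1540·2.13e-05 = 1 + j16.3.
Step 4 — H = 0.003748 - j0.06111.
Step 5 — Magnitude: |H| = 0.06122 (-24.3 dB); phase: φ = -86.5°.

|H| = 0.06122 (-24.3 dB), φ = -86.5°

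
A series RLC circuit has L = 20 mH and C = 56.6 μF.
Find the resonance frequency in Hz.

Step 1 — Resonance condition Im(Z)=0 gives ω₀ = 1/√(LC).
Step 2 — ω₀ = 1/√(0.02·5.66e-05) = 939.9 rad/s.
Step 3 — f₀ = ω₀/(2π) = 149.6 Hz.

f₀ = 149.6 Hz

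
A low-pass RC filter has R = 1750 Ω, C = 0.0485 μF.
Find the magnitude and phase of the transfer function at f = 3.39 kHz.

Step 1 — Angular frequency: ω = 2π·3390 = 2.13e+04 rad/s.
Step 2 — Transfer function: H(jω) = 1/(1 + jωRC).
Step 3 — Denominator: 1 + jωRC = 1 + j·2.13e+04·1750·4.85e-08 = 1 + j1.808.
Step 4 — H = 0.2343 - j0.4236.
Step 5 — Magnitude: |H| = 0.484 (-6.3 dB); phase: φ = -61.1°.

|H| = 0.484 (-6.3 dB), φ = -61.1°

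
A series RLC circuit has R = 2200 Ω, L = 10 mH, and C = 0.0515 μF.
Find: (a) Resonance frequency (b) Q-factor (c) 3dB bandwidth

Step 1 — Resonance condition Im(Z)=0 gives ω₀ = 1/√(LC).
Step 2 — ω₀ = 1/√(0.01·5.15e-08) = 4.407e+04 rad/s.
Step 3 — f₀ = ω₀/(2π) = 7013 Hz.
Step 4 — Series Q: Q = ω₀L/R = 4.407e+04·0.01/2200 = 0.2003.
Step 5 — 3dB bandwidth: Δω = ω₀/Q = 2.2e+05 rad/s; BW = Δω/(2π) = 3.501e+04 Hz.

(a) f₀ = 7013 Hz  (b) Q = 0.2003  (c) BW = 3.501e+04 Hz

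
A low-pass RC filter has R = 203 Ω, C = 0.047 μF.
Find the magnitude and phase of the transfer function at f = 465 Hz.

Step 1 — Angular frequency: ω = 2π·465 = 2922 rad/s.
Step 2 — Transfer function: H(jω) = 1/(1 + jωRC).
Step 3 — Denominator: 1 + jωRC = 1 + j·2922·203·4.7e-08 = 1 + j0.02788.
Step 4 — H = 0.9992 - j0.02785.
Step 5 — Magnitude: |H| = 0.9996 (-0.0 dB); phase: φ = -1.6°.

|H| = 0.9996 (-0.0 dB), φ = -1.6°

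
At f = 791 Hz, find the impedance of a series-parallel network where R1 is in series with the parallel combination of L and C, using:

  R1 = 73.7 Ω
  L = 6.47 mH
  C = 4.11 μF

Step 1 — Angular frequency: ω = 2π·f = 2π·791 = 4970 rad/s.
Step 2 — Component impedances:
  R1: Z = R = 73.7 Ω
  L: Z = jωL = j·4970·0.00647 = 0 + j32.16 Ω
  C: Z = 1/(jωC) = -j/(ω·C) = 0 - j48.96 Ω
Step 3 — Parallel branch: L || C = 1/(1/L + 1/C) = 0 + j93.7 Ω.
Step 4 — Series with R1: Z_total = R1 + (L || C) = 73.7 + j93.7 Ω = 119.2∠51.8° Ω.

Z = 73.7 + j93.7 Ω = 119.2∠51.8° Ω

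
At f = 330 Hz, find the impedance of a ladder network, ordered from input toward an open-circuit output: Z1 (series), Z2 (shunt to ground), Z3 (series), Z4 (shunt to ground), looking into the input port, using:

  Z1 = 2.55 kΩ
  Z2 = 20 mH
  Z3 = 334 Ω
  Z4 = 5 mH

Step 1 — Angular frequency: ω = 2π·f = 2π·330 = 2073 rad/s.
Step 2 — Component impedances:
  Z1: Z = R = 2550 Ω
  Z2: Z = jωL = j·2073·0.02 = 0 + j41.47 Ω
  Z3: Z = R = 334 Ω
  Z4: Z = jωL = j·2073·0.005 = 0 + j10.37 Ω
Step 3 — Ladder network (open output): work backward from the far end, alternating series and parallel combinations. Z_in = 2555 + j40.69 Ω = 2555∠0.9° Ω.

Z = 2555 + j40.69 Ω = 2555∠0.9° Ω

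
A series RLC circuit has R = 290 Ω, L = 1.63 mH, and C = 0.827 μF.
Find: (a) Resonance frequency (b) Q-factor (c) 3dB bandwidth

Step 1 — Resonance: ω₀ = 1/√(LC) = 1/√(0.00163·8.27e-07) = 2.724e+04 rad/s.
Step 2 — f₀ = ω₀/(2π) = 4335 Hz.
Step 3 — Series Q: Q = ω₀L/R = 2.724e+04·0.00163/290 = 0.1531.
Step 4 — Bandwidth: Δω = ω₀/Q = 1.779e+05 rad/s; BW = Δω/(2π) = 2.832e+04 Hz.

(a) f₀ = 4335 Hz  (b) Q = 0.1531  (c) BW = 2.832e+04 Hz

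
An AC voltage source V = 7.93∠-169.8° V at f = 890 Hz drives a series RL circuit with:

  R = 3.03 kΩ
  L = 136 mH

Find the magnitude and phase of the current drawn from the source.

Step 1 — Angular frequency: ω = 2π·f = 2π·890 = 5592 rad/s.
Step 2 — Component impedances:
  R: Z = R = 3030 Ω
  L: Z = jωL = j·5592·0.136 = 0 + j760.5 Ω
Step 3 — Series combination: Z_total = R + L = 3030 + j760.5 Ω = 3124∠14.1° Ω.
Step 4 — Source phasor: V = 7.93∠-169.8° V = -7.805 - j1.404 V.
Step 5 — Ohm's law: I = V / Z_total = (-7.805 - j1.404) / (3030 + j760.5) = -0.002533 + j0.0001722 A.
Step 6 — Convert to polar: |I| = 0.002538 A, ∠I = 176.1°.

I = 0.002538∠176.1° A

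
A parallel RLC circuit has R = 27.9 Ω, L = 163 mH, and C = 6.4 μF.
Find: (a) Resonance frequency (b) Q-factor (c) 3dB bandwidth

Step 1 — Resonance: ω₀ = 1/√(LC) = 1/√(0.163·6.4e-06) = 979.1 rad/s.
Step 2 — f₀ = ω₀/(2π) = 155.8 Hz.
Step 3 — Parallel Q: Q = R/(ω₀L) = 27.9/(979.1·0.163) = 0.1748.
Step 4 — Bandwidth: Δω = ω₀/Q = 5600 rad/s; BW = Δω/(2π) = 891.3 Hz.

(a) f₀ = 155.8 Hz  (b) Q = 0.1748  (c) BW = 891.3 Hz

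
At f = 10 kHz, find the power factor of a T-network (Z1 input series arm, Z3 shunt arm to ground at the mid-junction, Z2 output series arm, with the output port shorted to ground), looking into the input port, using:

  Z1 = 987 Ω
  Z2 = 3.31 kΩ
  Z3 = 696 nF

Step 1 — Angular frequency: ω = 2π·f = 2π·1e+04 = 6.283e+04 rad/s.
Step 2 — Component impedances:
  Z1: Z = R = 987 Ω
  Z2: Z = R = 3310 Ω
  Z3: Z = 1/(jωC) = -j/(ω·C) = 0 - j22.87 Ω
Step 3 — With the output port shorted to ground, the output series arm Z2 runs from the junction to ground; the shunt arm Z3 also runs from the junction to ground. They appear in parallel: Z3 || Z2 = 0.158 - j22.87 Ω.
Step 4 — Series with input arm Z1: Z_in = Z1 + (Z3 || Z2) = 987.2 - j22.87 Ω = 987.4∠-1.3° Ω.
Step 5 — Power factor: PF = cos(φ) = Re(Z)/|Z| = 987.16/987.42 = 0.9997.
Step 6 — Type: Im(Z) = -22.87 ⇒ leading (phase φ = -1.3°).

PF = 0.9997 (leading, φ = -1.3°)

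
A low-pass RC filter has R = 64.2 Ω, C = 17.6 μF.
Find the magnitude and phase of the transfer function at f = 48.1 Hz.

Step 1 — Angular frequency: ω = 2π·48.1 = 302.2 rad/s.
Step 2 — Transfer function: H(jω) = 1/(1 + jωRC).
Step 3 — Denominator: 1 + jωRC = 1 + j·302.2·64.2·1.76e-05 = 1 + j0.3415.
Step 4 — H = 0.8956 - j0.3058.
Step 5 — Magnitude: |H| = 0.9463 (-0.5 dB); phase: φ = -18.9°.

|H| = 0.9463 (-0.5 dB), φ = -18.9°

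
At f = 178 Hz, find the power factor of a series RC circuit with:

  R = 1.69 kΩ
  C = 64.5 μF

Step 1 — Angular frequency: ω = 2π·f = 2π·178 = 1118 rad/s.
Step 2 — Component impedances:
  R: Z = R = 1690 Ω
  C: Z = 1/(jωC) = -j/(ω·C) = 0 - j13.86 Ω
Step 3 — Series combination: Z_total = R + C = 1690 - j13.86 Ω = 1690∠-0.5° Ω.
Step 4 — Power factor: PF = cos(φ) = Re(Z)/|Z| = 1690/1690 = 1.
Step 5 — Type: Im(Z) = -13.86 ⇒ leading (phase φ = -0.5°).

PF = 1 (leading, φ = -0.5°)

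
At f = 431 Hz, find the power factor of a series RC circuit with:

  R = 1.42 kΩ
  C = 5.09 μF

Step 1 — Angular frequency: ω = 2π·f = 2π·431 = 2708 rad/s.
Step 2 — Component impedances:
  R: Z = R = 1420 Ω
  C: Z = 1/(jωC) = -j/(ω·C) = 0 - j72.55 Ω
Step 3 — Series combination: Z_total = R + C = 1420 - j72.55 Ω = 1422∠-2.9° Ω.
Step 4 — Power factor: PF = cos(φ) = Re(Z)/|Z| = 1420/1421.9 = 0.9987.
Step 5 — Type: Im(Z) = -72.55 ⇒ leading (phase φ = -2.9°).

PF = 0.9987 (leading, φ = -2.9°)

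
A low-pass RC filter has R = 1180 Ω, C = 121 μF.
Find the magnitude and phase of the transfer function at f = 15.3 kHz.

Step 1 — Angular frequency: ω = 2π·1.53e+04 = 9.613e+04 rad/s.
Step 2 — Transfer function: H(jω) = 1/(1 + jωRC).
Step 3 — Denominator: 1 + jωRC = 1 + j·9.613e+04·1180·0.000121 = 1 + j1.373e+04.
Step 4 — H = 5.308e-09 - j7.286e-05.
Step 5 — Magnitude: |H| = 7.286e-05 (-82.8 dB); phase: φ = -90.0°.

|H| = 7.286e-05 (-82.8 dB), φ = -90.0°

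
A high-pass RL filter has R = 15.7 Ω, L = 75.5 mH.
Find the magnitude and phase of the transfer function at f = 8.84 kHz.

Step 1 — Angular frequency: ω = 2π·8840 = 5.554e+04 rad/s.
Step 2 — Transfer function: H(jω) = jωL/(R + jωL).
Step 3 — Numerator jωL = j·4194; denominator R + jωL = 15.7 + j4194.
Step 4 — H = 1 + j0.003744.
Step 5 — Magnitude: |H| = 1 (-0.0 dB); phase: φ = 0.2°.

|H| = 1 (-0.0 dB), φ = 0.2°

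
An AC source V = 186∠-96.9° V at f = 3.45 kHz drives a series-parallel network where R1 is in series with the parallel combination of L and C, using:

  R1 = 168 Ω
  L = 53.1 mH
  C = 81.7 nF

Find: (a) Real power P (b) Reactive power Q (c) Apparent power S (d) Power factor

Step 1 — Angular frequency: ω = 2π·f = 2π·3450 = 2.168e+04 rad/s.
Step 2 — Component impedances:
  R1: Z = R = 168 Ω
  L: Z = jωL = j·2.168e+04·0.0531 = 0 + j1151 Ω
  C: Z = 1/(jωC) = -j/(ω·C) = 0 - j564.6 Ω
Step 3 — Parallel branch: L || C = 1/(1/L + 1/C) = 0 - j1108 Ω.
Step 4 — Series with R1: Z_total = R1 + (L || C) = 168 - j1108 Ω = 1121∠-81.4° Ω.
Step 5 — Source phasor: V = 186∠-96.9° V = -22.35 - j184.7 V.
Step 6 — Current: I = V / Z = 0.1599 - j0.04439 A = 0.1659∠-15.5° A.
Step 7 — Complex power: S = V·I* = 4.625 - j30.51 VA.
Step 8 — Real power: P = Re(S) = 4.625 W.
Step 9 — Reactive power: Q = Im(S) = -30.51 VAR.
Step 10 — Apparent power: |S| = 30.86 VA.
Step 11 — Power factor: PF = P/|S| = 0.1499 (leading).

(a) P = 4.625 W  (b) Q = -30.51 VAR  (c) S = 30.86 VA  (d) PF = 0.1499 (leading)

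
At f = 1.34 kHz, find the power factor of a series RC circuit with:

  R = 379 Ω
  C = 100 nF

Step 1 — Angular frequency: ω = 2π·f = 2π·1340 = 8419 rad/s.
Step 2 — Component impedances:
  R: Z = R = 379 Ω
  C: Z = 1/(jωC) = -j/(ω·C) = 0 - j1188 Ω
Step 3 — Series combination: Z_total = R + C = 379 - j1188 Ω = 1247∠-72.3° Ω.
Step 4 — Power factor: PF = cos(φ) = Re(Z)/|Z| = 379/1246.7 = 0.304.
Step 5 — Type: Im(Z) = -1188 ⇒ leading (phase φ = -72.3°).

PF = 0.304 (leading, φ = -72.3°)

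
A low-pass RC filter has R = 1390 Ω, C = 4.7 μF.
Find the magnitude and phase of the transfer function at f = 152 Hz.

Step 1 — Angular frequency: ω = 2π·152 = 955 rad/s.
Step 2 — Transfer function: H(jω) = 1/(1 + jωRC).
Step 3 — Denominator: 1 + jωRC = 1 + j·955·1390·4.7e-06 = 1 + j6.239.
Step 4 — H = 0.02504 - j0.1563.
Step 5 — Magnitude: |H| = 0.1583 (-16.0 dB); phase: φ = -80.9°.

|H| = 0.1583 (-16.0 dB), φ = -80.9°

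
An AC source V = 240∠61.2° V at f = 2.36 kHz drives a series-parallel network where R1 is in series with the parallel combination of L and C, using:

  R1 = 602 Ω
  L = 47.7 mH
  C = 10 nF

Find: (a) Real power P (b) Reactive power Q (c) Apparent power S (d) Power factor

Step 1 — Angular frequency: ω = 2π·f = 2π·2360 = 1.483e+04 rad/s.
Step 2 — Component impedances:
  R1: Z = R = 602 Ω
  L: Z = jωL = j·1.483e+04·0.0477 = 0 + j707.3 Ω
  C: Z = 1/(jωC) = -j/(ω·C) = 0 - j6744 Ω
Step 3 — Parallel branch: L || C = 1/(1/L + 1/C) = 0 + j790.2 Ω.
Step 4 — Series with R1: Z_total = R1 + (L || C) = 602 + j790.2 Ω = 993.4∠52.7° Ω.
Step 5 — Source phasor: V = 240∠61.2° V = 115.6 + j210.3 V.
Step 6 — Current: I = V / Z = 0.2389 + j0.03572 A = 0.2416∠8.5° A.
Step 7 — Complex power: S = V·I* = 35.14 + j46.12 VA.
Step 8 — Real power: P = Re(S) = 35.14 W.
Step 9 — Reactive power: Q = Im(S) = 46.12 VAR.
Step 10 — Apparent power: |S| = 57.98 VA.
Step 11 — Power factor: PF = P/|S| = 0.606 (lagging).

(a) P = 35.14 W  (b) Q = 46.12 VAR  (c) S = 57.98 VA  (d) PF = 0.606 (lagging)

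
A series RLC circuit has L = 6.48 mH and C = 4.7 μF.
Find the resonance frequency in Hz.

Step 1 — Resonance condition Im(Z)=0 gives ω₀ = 1/√(LC).
Step 2 — ω₀ = 1/√(0.00648·4.7e-06) = 5730 rad/s.
Step 3 — f₀ = ω₀/(2π) = 912 Hz.

f₀ = 912 Hz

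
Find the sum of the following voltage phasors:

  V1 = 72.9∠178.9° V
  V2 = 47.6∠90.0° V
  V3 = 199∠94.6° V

Step 1 — Convert each phasor to rectangular form:
  V1 = 72.9·(cos(178.9°) + j·sin(178.9°)) = -72.89 + j1.399 V
  V2 = 47.6·(cos(90.0°) + j·sin(90.0°)) = 0 + j47.6 V
  V3 = 199·(cos(94.6°) + j·sin(94.6°)) = -15.96 + j198.4 V
Step 2 — Sum components: V_total = -88.85 + j247.4 V.
Step 3 — Convert to polar: |V_total| = 262.8 V, ∠V_total = 109.8°.

V_total = 262.8∠109.8° V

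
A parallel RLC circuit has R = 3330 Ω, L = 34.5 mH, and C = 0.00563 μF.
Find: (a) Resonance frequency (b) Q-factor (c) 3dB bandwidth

Step 1 — Resonance: ω₀ = 1/√(LC) = 1/√(0.0345·5.63e-09) = 7.175e+04 rad/s.
Step 2 — f₀ = ω₀/(2π) = 1.142e+04 Hz.
Step 3 — Parallel Q: Q = R/(ω₀L) = 3330/(7.175e+04·0.0345) = 1.345.
Step 4 — Bandwidth: Δω = ω₀/Q = 5.334e+04 rad/s; BW = Δω/(2π) = 8489 Hz.

(a) f₀ = 1.142e+04 Hz  (b) Q = 1.345  (c) BW = 8489 Hz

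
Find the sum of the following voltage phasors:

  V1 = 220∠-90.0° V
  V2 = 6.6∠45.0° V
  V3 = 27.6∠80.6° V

Step 1 — Convert each phasor to rectangular form:
  V1 = 220·(cos(-90.0°) + j·sin(-90.0°)) = 0 - j220 V
  V2 = 6.6·(cos(45.0°) + j·sin(45.0°)) = 4.667 + j4.667 V
  V3 = 27.6·(cos(80.6°) + j·sin(80.6°)) = 4.508 + j27.23 V
Step 2 — Sum components: V_total = 9.175 - j188.1 V.
Step 3 — Convert to polar: |V_total| = 188.3 V, ∠V_total = -87.2°.

V_total = 188.3∠-87.2° V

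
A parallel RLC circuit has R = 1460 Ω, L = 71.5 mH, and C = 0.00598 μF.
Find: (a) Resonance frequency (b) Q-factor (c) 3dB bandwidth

Step 1 — Resonance: ω₀ = 1/√(LC) = 1/√(0.0715·5.98e-09) = 4.836e+04 rad/s.
Step 2 — f₀ = ω₀/(2π) = 7697 Hz.
Step 3 — Parallel Q: Q = R/(ω₀L) = 1460/(4.836e+04·0.0715) = 0.4222.
Step 4 — Bandwidth: Δω = ω₀/Q = 1.145e+05 rad/s; BW = Δω/(2π) = 1.823e+04 Hz.

(a) f₀ = 7697 Hz  (b) Q = 0.4222  (c) BW = 1.823e+04 Hz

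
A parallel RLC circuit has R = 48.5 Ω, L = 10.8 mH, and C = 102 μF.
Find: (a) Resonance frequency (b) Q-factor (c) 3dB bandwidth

Step 1 — Resonance: ω₀ = 1/√(LC) = 1/√(0.0108·0.000102) = 952.8 rad/s.
Step 2 — f₀ = ω₀/(2π) = 151.6 Hz.
Step 3 — Parallel Q: Q = R/(ω₀L) = 48.5/(952.8·0.0108) = 4.713.
Step 4 — Bandwidth: Δω = ω₀/Q = 202.1 rad/s; BW = Δω/(2π) = 32.17 Hz.

(a) f₀ = 151.6 Hz  (b) Q = 4.713  (c) BW = 32.17 Hz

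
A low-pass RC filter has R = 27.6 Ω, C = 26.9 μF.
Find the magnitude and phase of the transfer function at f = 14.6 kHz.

Step 1 — Angular frequency: ω = 2π·1.46e+04 = 9.173e+04 rad/s.
Step 2 — Transfer function: H(jω) = 1/(1 + jωRC).
Step 3 — Denominator: 1 + jωRC = 1 + j·9.173e+04·27.6·2.69e-05 = 1 + j68.11.
Step 4 — H = 0.0002155 - j0.01468.
Step 5 — Magnitude: |H| = 0.01468 (-36.7 dB); phase: φ = -89.2°.

|H| = 0.01468 (-36.7 dB), φ = -89.2°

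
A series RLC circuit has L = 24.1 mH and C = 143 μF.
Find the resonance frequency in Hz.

Step 1 — Resonance condition Im(Z)=0 gives ω₀ = 1/√(LC).
Step 2 — ω₀ = 1/√(0.0241·0.000143) = 538.7 rad/s.
Step 3 — f₀ = ω₀/(2π) = 85.73 Hz.

f₀ = 85.73 Hz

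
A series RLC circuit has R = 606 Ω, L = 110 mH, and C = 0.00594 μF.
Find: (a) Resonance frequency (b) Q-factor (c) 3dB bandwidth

Step 1 — Resonance condition Im(Z)=0 gives ω₀ = 1/√(LC).
Step 2 — ω₀ = 1/√(0.11·5.94e-09) = 3.912e+04 rad/s.
Step 3 — f₀ = ω₀/(2π) = 6226 Hz.
Step 4 — Series Q: Q = ω₀L/R = 3.912e+04·0.11/606 = 7.101.
Step 5 — 3dB bandwidth: Δω = ω₀/Q = 5509 rad/s; BW = Δω/(2π) = 876.8 Hz.

(a) f₀ = 6226 Hz  (b) Q = 7.101  (c) BW = 876.8 Hz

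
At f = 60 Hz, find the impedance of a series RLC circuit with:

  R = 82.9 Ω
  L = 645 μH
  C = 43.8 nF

Step 1 — Angular frequency: ω = 2π·f = 2π·60 = 377 rad/s.
Step 2 — Component impedances:
  R: Z = R = 82.9 Ω
  L: Z = jωL = j·377·0.000645 = 0 + j0.2432 Ω
  C: Z = 1/(jωC) = -j/(ω·C) = 0 - j6.056e+04 Ω
Step 3 — Series combination: Z_total = R + L + C = 82.9 - j6.056e+04 Ω = 6.056e+04∠-89.9° Ω.

Z = 82.9 - j6.056e+04 Ω = 6.056e+04∠-89.9° Ω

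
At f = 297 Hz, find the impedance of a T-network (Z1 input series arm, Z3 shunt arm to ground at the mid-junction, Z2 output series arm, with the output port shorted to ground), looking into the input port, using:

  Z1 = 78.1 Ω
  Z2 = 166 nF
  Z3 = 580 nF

Step 1 — Angular frequency: ω = 2π·f = 2π·297 = 1866 rad/s.
Step 2 — Component impedances:
  Z1: Z = R = 78.1 Ω
  Z2: Z = 1/(jωC) = -j/(ω·C) = 0 - j3228 Ω
  Z3: Z = 1/(jωC) = -j/(ω·C) = 0 - j923.9 Ω
Step 3 — With the output port shorted to ground, the output series arm Z2 runs from the junction to ground; the shunt arm Z3 also runs from the junction to ground. They appear in parallel: Z3 || Z2 = 0 - j718.3 Ω.
Step 4 — Series with input arm Z1: Z_in = Z1 + (Z3 || Z2) = 78.1 - j718.3 Ω = 722.6∠-83.8° Ω.

Z = 78.1 - j718.3 Ω = 722.6∠-83.8° Ω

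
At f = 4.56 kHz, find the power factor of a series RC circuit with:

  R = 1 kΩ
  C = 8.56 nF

Step 1 — Angular frequency: ω = 2π·f = 2π·4560 = 2.865e+04 rad/s.
Step 2 — Component impedances:
  R: Z = R = 1000 Ω
  C: Z = 1/(jωC) = -j/(ω·C) = 0 - j4077 Ω
Step 3 — Series combination: Z_total = R + C = 1000 - j4077 Ω = 4198∠-76.2° Ω.
Step 4 — Power factor: PF = cos(φ) = Re(Z)/|Z| = 1000/4198 = 0.2382.
Step 5 — Type: Im(Z) = -4077 ⇒ leading (phase φ = -76.2°).

PF = 0.2382 (leading, φ = -76.2°)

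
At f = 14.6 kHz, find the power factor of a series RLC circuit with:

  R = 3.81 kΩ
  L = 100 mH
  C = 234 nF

Step 1 — Angular frequency: ω = 2π·f = 2π·1.46e+04 = 9.173e+04 rad/s.
Step 2 — Component impedances:
  R: Z = R = 3810 Ω
  L: Z = jωL = j·9.173e+04·0.1 = 0 + j9173 Ω
  C: Z = 1/(jωC) = -j/(ω·C) = 0 - j46.59 Ω
Step 3 — Series combination: Z_total = R + L + C = 3810 + j9127 Ω = 9890∠67.3° Ω.
Step 4 — Power factor: PF = cos(φ) = Re(Z)/|Z| = 3810/9890 = 0.3852.
Step 5 — Type: Im(Z) = 9127 ⇒ lagging (phase φ = 67.3°).

PF = 0.3852 (lagging, φ = 67.3°)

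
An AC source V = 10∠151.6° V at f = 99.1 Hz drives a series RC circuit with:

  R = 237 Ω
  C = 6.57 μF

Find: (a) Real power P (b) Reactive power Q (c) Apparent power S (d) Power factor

Step 1 — Angular frequency: ω = 2π·f = 2π·99.1 = 622.7 rad/s.
Step 2 — Component impedances:
  R: Z = R = 237 Ω
  C: Z = 1/(jωC) = -j/(ω·C) = 0 - j244.4 Ω
Step 3 — Series combination: Z_total = R + C = 237 - j244.4 Ω = 340.5∠-45.9° Ω.
Step 4 — Source phasor: V = 10∠151.6° V = -8.796 + j4.756 V.
Step 5 — Current: I = V / Z = -0.02801 - j0.008825 A = 0.02937∠-162.5° A.
Step 6 — Complex power: S = V·I* = 0.2044 - j0.2109 VA.
Step 7 — Real power: P = Re(S) = 0.2044 W.
Step 8 — Reactive power: Q = Im(S) = -0.2109 VAR.
Step 9 — Apparent power: |S| = 0.2937 VA.
Step 10 — Power factor: PF = P/|S| = 0.6961 (leading).

(a) P = 0.2044 W  (b) Q = -0.2109 VAR  (c) S = 0.2937 VA  (d) PF = 0.6961 (leading)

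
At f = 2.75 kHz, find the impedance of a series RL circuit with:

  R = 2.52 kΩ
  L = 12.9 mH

Step 1 — Angular frequency: ω = 2π·f = 2π·2750 = 1.728e+04 rad/s.
Step 2 — Component impedances:
  R: Z = R = 2520 Ω
  L: Z = jωL = j·1.728e+04·0.0129 = 0 + j222.9 Ω
Step 3 — Series combination: Z_total = R + L = 2520 + j222.9 Ω = 2530∠5.1° Ω.

Z = 2520 + j222.9 Ω = 2530∠5.1° Ω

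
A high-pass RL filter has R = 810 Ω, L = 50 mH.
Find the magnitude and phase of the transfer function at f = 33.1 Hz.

Step 1 — Angular frequency: ω = 2π·33.1 = 208 rad/s.
Step 2 — Transfer function: H(jω) = jωL/(R + jωL).
Step 3 — Numerator jωL = j·10.4; denominator R + jωL = 810 + j10.4.
Step 4 — H = 0.0001648 + j0.01284.
Step 5 — Magnitude: |H| = 0.01284 (-37.8 dB); phase: φ = 89.3°.

|H| = 0.01284 (-37.8 dB), φ = 89.3°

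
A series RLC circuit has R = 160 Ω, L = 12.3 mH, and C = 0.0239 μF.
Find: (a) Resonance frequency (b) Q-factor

Step 1 — Resonance condition Im(Z)=0 gives ω₀ = 1/√(LC).
Step 2 — ω₀ = 1/√(0.0123·2.39e-08) = 5.832e+04 rad/s.
Step 3 — f₀ = ω₀/(2π) = 9283 Hz.
Step 4 — Series Q: Q = ω₀L/R = 5.832e+04·0.0123/160 = 4.484.

(a) f₀ = 9283 Hz  (b) Q = 4.484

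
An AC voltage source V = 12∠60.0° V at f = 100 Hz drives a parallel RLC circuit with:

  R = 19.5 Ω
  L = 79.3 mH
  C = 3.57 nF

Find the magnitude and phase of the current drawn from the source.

Step 1 — Angular frequency: ω = 2π·f = 2π·100 = 628.3 rad/s.
Step 2 — Component impedances:
  R: Z = R = 19.5 Ω
  L: Z = jωL = j·628.3·0.0793 = 0 + j49.83 Ω
  C: Z = 1/(jωC) = -j/(ω·C) = 0 - j4.458e+05 Ω
Step 3 — Parallel combination: 1/Z_total = 1/R + 1/L + 1/C; Z_total = 16.91 + j6.617 Ω = 18.16∠21.4° Ω.
Step 4 — Source phasor: V = 12∠60.0° V = 6 + j10.39 V.
Step 5 — Ohm's law: I = V / Z_total = (6 + j10.39) / (16.91 + j6.617) = 0.5162 + j0.4125 A.
Step 6 — Convert to polar: |I| = 0.6608 A, ∠I = 38.6°.

I = 0.6608∠38.6° A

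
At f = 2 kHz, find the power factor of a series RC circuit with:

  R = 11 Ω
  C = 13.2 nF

Step 1 — Angular frequency: ω = 2π·f = 2π·2000 = 1.257e+04 rad/s.
Step 2 — Component impedances:
  R: Z = R = 11 Ω
  C: Z = 1/(jωC) = -j/(ω·C) = 0 - j6029 Ω
Step 3 — Series combination: Z_total = R + C = 11 - j6029 Ω = 6029∠-89.9° Ω.
Step 4 — Power factor: PF = cos(φ) = Re(Z)/|Z| = 11/6029 = 0.001825.
Step 5 — Type: Im(Z) = -6029 ⇒ leading (phase φ = -89.9°).

PF = 0.001825 (leading, φ = -89.9°)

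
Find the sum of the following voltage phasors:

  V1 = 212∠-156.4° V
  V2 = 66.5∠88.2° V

Step 1 — Convert each phasor to rectangular form:
  V1 = 212·(cos(-156.4°) + j·sin(-156.4°)) = -194.3 - j84.87 V
  V2 = 66.5·(cos(88.2°) + j·sin(88.2°)) = 2.089 + j66.47 V
Step 2 — Sum components: V_total = -192.2 - j18.41 V.
Step 3 — Convert to polar: |V_total| = 193.1 V, ∠V_total = -174.5°.

V_total = 193.1∠-174.5° V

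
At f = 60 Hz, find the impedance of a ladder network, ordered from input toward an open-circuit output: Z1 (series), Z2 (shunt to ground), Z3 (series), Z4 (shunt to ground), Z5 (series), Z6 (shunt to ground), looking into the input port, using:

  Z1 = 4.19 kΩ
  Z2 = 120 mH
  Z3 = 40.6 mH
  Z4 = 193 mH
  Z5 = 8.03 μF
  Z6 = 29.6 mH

Step 1 — Angular frequency: ω = 2π·f = 2π·60 = 377 rad/s.
Step 2 — Component impedances:
  Z1: Z = R = 4190 Ω
  Z2: Z = jωL = j·377·0.12 = 0 + j45.24 Ω
  Z3: Z = jωL = j·377·0.0406 = 0 + j15.31 Ω
  Z4: Z = jωL = j·377·0.193 = 0 + j72.76 Ω
  Z5: Z = 1/(jωC) = -j/(ω·C) = 0 - j330.3 Ω
  Z6: Z = jωL = j·377·0.0296 = 0 + j11.16 Ω
Step 3 — Ladder network (open output): work backward from the far end, alternating series and parallel combinations. Z_in = 4190 + j32.02 Ω = 4190∠0.4° Ω.

Z = 4190 + j32.02 Ω = 4190∠0.4° Ω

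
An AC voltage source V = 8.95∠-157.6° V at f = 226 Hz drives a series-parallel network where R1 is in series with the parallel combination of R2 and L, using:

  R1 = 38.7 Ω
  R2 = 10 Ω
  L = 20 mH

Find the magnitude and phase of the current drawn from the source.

Step 1 — Angular frequency: ω = 2π·f = 2π·226 = 1420 rad/s.
Step 2 — Component impedances:
  R1: Z = R = 38.7 Ω
  R2: Z = R = 10 Ω
  L: Z = jωL = j·1420·0.02 = 0 + j28.4 Ω
Step 3 — Parallel branch: R2 || L = 1/(1/R2 + 1/L) = 8.897 + j3.133 Ω.
Step 4 — Series with R1: Z_total = R1 + (R2 || L) = 47.6 + j3.133 Ω = 47.7∠3.8° Ω.
Step 5 — Source phasor: V = 8.95∠-157.6° V = -8.275 - j3.411 V.
Step 6 — Ohm's law: I = V / Z_total = (-8.275 - j3.411) / (47.6 + j3.133) = -0.1778 - j0.05995 A.
Step 7 — Convert to polar: |I| = 0.1876 A, ∠I = -161.4°.

I = 0.1876∠-161.4° A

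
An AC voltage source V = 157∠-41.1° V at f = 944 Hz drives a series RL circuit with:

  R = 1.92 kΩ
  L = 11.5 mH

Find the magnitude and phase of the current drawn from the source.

Step 1 — Angular frequency: ω = 2π·f = 2π·944 = 5931 rad/s.
Step 2 — Component impedances:
  R: Z = R = 1920 Ω
  L: Z = jωL = j·5931·0.0115 = 0 + j68.21 Ω
Step 3 — Series combination: Z_total = R + L = 1920 + j68.21 Ω = 1921∠2.0° Ω.
Step 4 — Source phasor: V = 157∠-41.1° V = 118.3 - j103.2 V.
Step 5 — Ohm's law: I = V / Z_total = (118.3 - j103.2) / (1920 + j68.21) = 0.05963 - j0.05587 A.
Step 6 — Convert to polar: |I| = 0.08172 A, ∠I = -43.1°.

I = 0.08172∠-43.1° A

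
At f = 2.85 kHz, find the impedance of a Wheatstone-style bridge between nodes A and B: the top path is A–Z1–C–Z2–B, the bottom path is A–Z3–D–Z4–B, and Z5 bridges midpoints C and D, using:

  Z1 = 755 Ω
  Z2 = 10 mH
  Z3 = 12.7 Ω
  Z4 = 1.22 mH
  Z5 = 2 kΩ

Step 1 — Angular frequency: ω = 2π·f = 2π·2850 = 1.791e+04 rad/s.
Step 2 — Component impedances:
  Z1: Z = R = 755 Ω
  Z2: Z = jωL = j·1.791e+04·0.01 = 0 + j179.1 Ω
  Z3: Z = R = 12.7 Ω
  Z4: Z = jωL = j·1.791e+04·0.00122 = 0 + j21.85 Ω
  Z5: Z = R = 2000 Ω
Step 3 — Bridge requires nodal analysis (the Z5 bridge couples midpoints C and D, so the two paths cannot be reduced to a simple series/parallel combination). Setting node B to ground and injecting 1 A at node A, the 3-node admittance system at A, C, D solves to V_A = Z_AB = 13.04 + j20.98 Ω = 24.7∠58.1° Ω.

Z = 13.04 + j20.98 Ω = 24.7∠58.1° Ω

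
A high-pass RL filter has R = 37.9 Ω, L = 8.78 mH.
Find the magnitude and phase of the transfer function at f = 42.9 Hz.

Step 1 — Angular frequency: ω = 2π·42.9 = 269.5 rad/s.
Step 2 — Transfer function: H(jω) = jωL/(R + jωL).
Step 3 — Numerator jωL = j·2.367; denominator R + jωL = 37.9 + j2.367.
Step 4 — H = 0.003884 + j0.0622.
Step 5 — Magnitude: |H| = 0.06232 (-24.1 dB); phase: φ = 86.4°.

|H| = 0.06232 (-24.1 dB), φ = 86.4°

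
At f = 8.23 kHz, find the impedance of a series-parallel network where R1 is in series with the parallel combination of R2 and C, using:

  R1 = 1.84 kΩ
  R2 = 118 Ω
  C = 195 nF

Step 1 — Angular frequency: ω = 2π·f = 2π·8230 = 5.171e+04 rad/s.
Step 2 — Component impedances:
  R1: Z = R = 1840 Ω
  R2: Z = R = 118 Ω
  C: Z = 1/(jωC) = -j/(ω·C) = 0 - j99.17 Ω
Step 3 — Parallel branch: R2 || C = 1/(1/R2 + 1/C) = 48.85 - j58.12 Ω.
Step 4 — Series with R1: Z_total = R1 + (R2 || C) = 1889 - j58.12 Ω = 1890∠-1.8° Ω.

Z = 1889 - j58.12 Ω = 1890∠-1.8° Ω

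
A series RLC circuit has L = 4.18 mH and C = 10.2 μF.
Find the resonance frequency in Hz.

Step 1 — Resonance condition Im(Z)=0 gives ω₀ = 1/√(LC).
Step 2 — ω₀ = 1/√(0.00418·1.02e-05) = 4843 rad/s.
Step 3 — f₀ = ω₀/(2π) = 770.8 Hz.

f₀ = 770.8 Hz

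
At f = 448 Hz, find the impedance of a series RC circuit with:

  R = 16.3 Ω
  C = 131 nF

Step 1 — Angular frequency: ω = 2π·f = 2π·448 = 2815 rad/s.
Step 2 — Component impedances:
  R: Z = R = 16.3 Ω
  C: Z = 1/(jωC) = -j/(ω·C) = 0 - j2712 Ω
Step 3 — Series combination: Z_total = R + C = 16.3 - j2712 Ω = 2712∠-89.7° Ω.

Z = 16.3 - j2712 Ω = 2712∠-89.7° Ω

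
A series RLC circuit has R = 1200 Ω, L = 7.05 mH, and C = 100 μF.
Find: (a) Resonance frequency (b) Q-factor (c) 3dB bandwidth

Step 1 — Resonance: ω₀ = 1/√(LC) = 1/√(0.00705·0.0001) = 1191 rad/s.
Step 2 — f₀ = ω₀/(2π) = 189.6 Hz.
Step 3 — Series Q: Q = ω₀L/R = 1191·0.00705/1200 = 0.006997.
Step 4 — Bandwidth: Δω = ω₀/Q = 1.702e+05 rad/s; BW = Δω/(2π) = 2.709e+04 Hz.

(a) f₀ = 189.6 Hz  (b) Q = 0.006997  (c) BW = 2.709e+04 Hz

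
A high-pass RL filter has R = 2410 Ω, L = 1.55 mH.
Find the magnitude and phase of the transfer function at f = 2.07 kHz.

Step 1 — Angular frequency: ω = 2π·2070 = 1.301e+04 rad/s.
Step 2 — Transfer function: H(jω) = jωL/(R + jωL).
Step 3 — Numerator jωL = j·20.16; denominator R + jωL = 2410 + j20.16.
Step 4 — H = 6.997e-05 + j0.008364.
Step 5 — Magnitude: |H| = 0.008365 (-41.6 dB); phase: φ = 89.5°.

|H| = 0.008365 (-41.6 dB), φ = 89.5°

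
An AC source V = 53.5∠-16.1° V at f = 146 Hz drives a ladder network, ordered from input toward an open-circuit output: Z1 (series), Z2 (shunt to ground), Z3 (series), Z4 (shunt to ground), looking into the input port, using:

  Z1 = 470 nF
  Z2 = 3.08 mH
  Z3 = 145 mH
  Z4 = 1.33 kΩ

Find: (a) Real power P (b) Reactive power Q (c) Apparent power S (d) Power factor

Step 1 — Angular frequency: ω = 2π·f = 2π·146 = 917.3 rad/s.
Step 2 — Component impedances:
  Z1: Z = 1/(jωC) = -j/(ω·C) = 0 - j2319 Ω
  Z2: Z = jωL = j·917.3·0.00308 = 0 + j2.825 Ω
  Z3: Z = jωL = j·917.3·0.145 = 0 + j133 Ω
  Z4: Z = R = 1330 Ω
Step 3 — Ladder network (open output): work backward from the far end, alternating series and parallel combinations. Z_in = 0.00594 - j2317 Ω = 2317∠-90.0° Ω.
Step 4 — Source phasor: V = 53.5∠-16.1° V = 51.4 - j14.84 V.
Step 5 — Current: I = V / Z = 0.006405 + j0.02219 A = 0.02309∠73.9° A.
Step 6 — Complex power: S = V·I* = 3.168e-06 - j1.236 VA.
Step 7 — Real power: P = Re(S) = 3.168e-06 W.
Step 8 — Reactive power: Q = Im(S) = -1.236 VAR.
Step 9 — Apparent power: |S| = 1.236 VA.
Step 10 — Power factor: PF = P/|S| = 2.564e-06 (leading).

(a) P = 3.168e-06 W  (b) Q = -1.236 VAR  (c) S = 1.236 VA  (d) PF = 2.564e-06 (leading)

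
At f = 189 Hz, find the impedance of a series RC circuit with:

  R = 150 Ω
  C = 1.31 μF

Step 1 — Angular frequency: ω = 2π·f = 2π·189 = 1188 rad/s.
Step 2 — Component impedances:
  R: Z = R = 150 Ω
  C: Z = 1/(jωC) = -j/(ω·C) = 0 - j642.8 Ω
Step 3 — Series combination: Z_total = R + C = 150 - j642.8 Ω = 660.1∠-76.9° Ω.

Z = 150 - j642.8 Ω = 660.1∠-76.9° Ω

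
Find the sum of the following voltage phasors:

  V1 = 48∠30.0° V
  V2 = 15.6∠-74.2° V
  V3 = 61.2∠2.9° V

Step 1 — Convert each phasor to rectangular form:
  V1 = 48·(cos(30.0°) + j·sin(30.0°)) = 41.57 + j24 V
  V2 = 15.6·(cos(-74.2°) + j·sin(-74.2°)) = 4.248 - j15.01 V
  V3 = 61.2·(cos(2.9°) + j·sin(2.9°)) = 61.12 + j3.096 V
Step 2 — Sum components: V_total = 106.9 + j12.09 V.
Step 3 — Convert to polar: |V_total| = 107.6 V, ∠V_total = 6.4°.

V_total = 107.6∠6.4° V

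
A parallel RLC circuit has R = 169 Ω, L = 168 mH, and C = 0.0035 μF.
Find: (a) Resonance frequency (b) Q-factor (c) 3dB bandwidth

Step 1 — Resonance: ω₀ = 1/√(LC) = 1/√(0.168·3.5e-09) = 4.124e+04 rad/s.
Step 2 — f₀ = ω₀/(2π) = 6563 Hz.
Step 3 — Parallel Q: Q = R/(ω₀L) = 169/(4.124e+04·0.168) = 0.02439.
Step 4 — Bandwidth: Δω = ω₀/Q = 1.691e+06 rad/s; BW = Δω/(2π) = 2.691e+05 Hz.

(a) f₀ = 6563 Hz  (b) Q = 0.02439  (c) BW = 2.691e+05 Hz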